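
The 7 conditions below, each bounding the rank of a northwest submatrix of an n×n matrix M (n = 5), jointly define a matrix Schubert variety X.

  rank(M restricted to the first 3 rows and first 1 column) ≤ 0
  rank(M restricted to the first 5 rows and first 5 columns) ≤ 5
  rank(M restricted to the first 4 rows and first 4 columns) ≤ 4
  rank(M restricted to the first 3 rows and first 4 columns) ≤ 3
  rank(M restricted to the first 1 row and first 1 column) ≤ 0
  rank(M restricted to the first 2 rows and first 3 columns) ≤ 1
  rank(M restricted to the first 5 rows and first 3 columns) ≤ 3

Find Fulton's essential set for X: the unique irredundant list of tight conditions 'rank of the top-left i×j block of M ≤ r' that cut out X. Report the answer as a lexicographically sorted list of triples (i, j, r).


Rank table r_w(5×5) implied by the 7 constraints:

  0, 1, 1, 1, 1
  0, 1, 1, 2, 2
  0, 1, 2, 3, 3
  1, 2, 3, 4, 4
  1, 2, 3, 4, 5

reading off 1-entries of Δ²R: w = (2, 4, 3, 1, 5).

Fulton essential set (2 of the 4 Rothe cells):

[(2, 3, 1), (3, 1, 0)]


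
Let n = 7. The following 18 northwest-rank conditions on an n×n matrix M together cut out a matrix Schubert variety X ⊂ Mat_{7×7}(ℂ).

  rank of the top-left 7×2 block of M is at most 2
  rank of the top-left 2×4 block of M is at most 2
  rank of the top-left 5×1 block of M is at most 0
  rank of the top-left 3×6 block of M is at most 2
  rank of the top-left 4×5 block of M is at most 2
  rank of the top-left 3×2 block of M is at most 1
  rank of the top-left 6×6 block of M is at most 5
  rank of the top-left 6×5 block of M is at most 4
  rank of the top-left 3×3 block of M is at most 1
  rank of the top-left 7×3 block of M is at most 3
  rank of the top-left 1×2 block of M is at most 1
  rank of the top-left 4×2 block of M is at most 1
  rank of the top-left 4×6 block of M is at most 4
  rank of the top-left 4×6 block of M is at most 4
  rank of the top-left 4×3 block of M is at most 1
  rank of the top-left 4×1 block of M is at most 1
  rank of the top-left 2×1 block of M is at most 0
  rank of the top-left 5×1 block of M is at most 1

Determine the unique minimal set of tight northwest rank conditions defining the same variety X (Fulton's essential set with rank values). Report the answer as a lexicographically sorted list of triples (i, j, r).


The tightest implied rank at each (i,j), from the 18 conditions:

  R[1]: 0 | 1 | 1 | 1 | 1 | 1 | 1
  R[2]: 0 | 1 | 1 | 2 | 2 | 2 | 2
  R[3]: 0 | 1 | 1 | 2 | 2 | 2 | 3
  R[4]: 0 | 1 | 1 | 2 | 2 | 3 | 4
  R[5]: 0 | 1 | 2 | 3 | 3 | 4 | 5
  R[6]: 1 | 2 | 3 | 4 | 4 | 5 | 6
  R[7]: 1 | 2 | 3 | 4 | 5 | 6 | 7

reading off 1-entries of Δ²R: w = (2, 4, 7, 6, 3, 1, 5).

|D(w)|=11, |Ess(w)|=4:

[(3, 6, 2), (4, 3, 1), (4, 5, 2), (5, 1, 0)]


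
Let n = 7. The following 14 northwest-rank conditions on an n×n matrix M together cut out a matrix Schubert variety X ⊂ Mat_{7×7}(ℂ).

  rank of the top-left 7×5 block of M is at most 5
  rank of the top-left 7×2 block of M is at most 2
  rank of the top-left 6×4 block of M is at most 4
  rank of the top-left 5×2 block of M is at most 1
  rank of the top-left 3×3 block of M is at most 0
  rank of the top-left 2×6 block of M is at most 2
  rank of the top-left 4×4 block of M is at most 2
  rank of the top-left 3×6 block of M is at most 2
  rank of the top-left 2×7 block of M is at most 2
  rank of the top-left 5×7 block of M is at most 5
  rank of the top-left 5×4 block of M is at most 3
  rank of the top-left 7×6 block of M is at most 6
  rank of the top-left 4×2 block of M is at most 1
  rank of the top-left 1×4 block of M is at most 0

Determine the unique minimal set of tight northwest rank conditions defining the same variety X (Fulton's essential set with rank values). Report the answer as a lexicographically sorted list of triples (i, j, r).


The tightest implied rank at each (i,j), from the 14 conditions:

  0  0  0  0  1  1  1
  0  0  0  1  2  2  2
  0  0  0  1  2  2  3
  1  1  1  2  3  3  4
  1  1  2  3  4  4  5
  1  2  3  4  5  5  6
  1  2  3  4  5  6  7

hence w(1..7) = (5, 4, 7, 1, 3, 2, 6).

ℓ(w)=12; the 4 essential cells (i,j,r):

[(1, 4, 0), (3, 3, 0), (3, 6, 2), (5, 2, 1)]


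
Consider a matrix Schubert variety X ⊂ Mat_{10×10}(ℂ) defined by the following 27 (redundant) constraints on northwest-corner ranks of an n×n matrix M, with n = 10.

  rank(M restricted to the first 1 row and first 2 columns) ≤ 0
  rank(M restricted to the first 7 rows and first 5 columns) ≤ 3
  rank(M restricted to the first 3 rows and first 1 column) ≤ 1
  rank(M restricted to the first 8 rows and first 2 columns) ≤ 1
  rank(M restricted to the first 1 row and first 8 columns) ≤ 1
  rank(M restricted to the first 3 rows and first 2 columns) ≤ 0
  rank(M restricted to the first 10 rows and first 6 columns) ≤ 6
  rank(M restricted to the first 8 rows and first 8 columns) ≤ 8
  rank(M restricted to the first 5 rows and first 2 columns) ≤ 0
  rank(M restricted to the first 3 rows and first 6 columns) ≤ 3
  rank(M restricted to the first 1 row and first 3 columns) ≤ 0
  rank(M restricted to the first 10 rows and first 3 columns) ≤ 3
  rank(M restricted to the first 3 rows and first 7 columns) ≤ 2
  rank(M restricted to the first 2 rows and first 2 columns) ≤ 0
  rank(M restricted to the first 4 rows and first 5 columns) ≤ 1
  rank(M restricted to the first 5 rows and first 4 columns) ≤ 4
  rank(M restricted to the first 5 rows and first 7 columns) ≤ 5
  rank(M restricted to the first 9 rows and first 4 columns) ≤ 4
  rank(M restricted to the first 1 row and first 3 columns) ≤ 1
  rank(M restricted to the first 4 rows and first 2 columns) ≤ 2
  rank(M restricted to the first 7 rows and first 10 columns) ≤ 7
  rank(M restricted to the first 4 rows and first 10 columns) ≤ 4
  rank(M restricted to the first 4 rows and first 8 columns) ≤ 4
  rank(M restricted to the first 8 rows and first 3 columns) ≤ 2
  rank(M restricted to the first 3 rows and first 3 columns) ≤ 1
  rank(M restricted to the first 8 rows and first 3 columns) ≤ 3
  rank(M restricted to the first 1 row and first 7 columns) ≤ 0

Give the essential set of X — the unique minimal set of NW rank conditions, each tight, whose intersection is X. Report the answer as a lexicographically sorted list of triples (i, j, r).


Recovering R(i,j) via the rank-extension bound from the 27 conditions:

  0 0 0 0 0 0 0 1 1 1
  0 0 1 1 1 1 1 2 2 2
  0 0 1 1 1 2 2 3 3 3
  0 0 1 1 1 2 3 4 4 4
  0 0 1 2 2 3 4 5 5 5
  1 1 2 3 3 4 5 6 6 6
  1 1 2 3 3 4 5 6 7 7
  1 1 2 3 4 5 6 7 8 8
  1 2 3 4 5 6 7 8 9 9
  1 2 3 4 5 6 7 8 9 10

giving w = (8, 3, 6, 7, 4, 1, 9, 5, 2, 10) via Δ²R.

ℓ(w)=22; the 5 essential cells (i,j,r):

[(1, 7, 0), (4, 5, 1), (5, 2, 0), (7, 5, 3), (8, 2, 1)]


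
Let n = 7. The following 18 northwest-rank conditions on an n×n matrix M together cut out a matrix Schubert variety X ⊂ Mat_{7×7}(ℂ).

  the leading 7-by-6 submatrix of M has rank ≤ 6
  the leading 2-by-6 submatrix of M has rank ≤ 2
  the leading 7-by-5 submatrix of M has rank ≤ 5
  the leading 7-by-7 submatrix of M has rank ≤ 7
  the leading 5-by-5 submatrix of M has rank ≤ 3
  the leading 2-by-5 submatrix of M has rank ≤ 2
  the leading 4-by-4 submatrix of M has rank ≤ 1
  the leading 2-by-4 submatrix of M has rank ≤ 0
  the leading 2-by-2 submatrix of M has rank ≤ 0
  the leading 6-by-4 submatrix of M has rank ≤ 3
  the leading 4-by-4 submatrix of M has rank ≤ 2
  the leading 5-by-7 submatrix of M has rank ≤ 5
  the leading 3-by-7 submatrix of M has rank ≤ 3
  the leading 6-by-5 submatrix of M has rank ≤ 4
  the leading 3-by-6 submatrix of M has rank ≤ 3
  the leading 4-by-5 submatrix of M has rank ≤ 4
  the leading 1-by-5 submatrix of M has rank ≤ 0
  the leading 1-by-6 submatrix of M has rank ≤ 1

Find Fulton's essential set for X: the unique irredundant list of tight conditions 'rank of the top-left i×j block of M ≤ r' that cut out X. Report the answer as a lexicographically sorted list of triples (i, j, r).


Propagating the 18 rank bounds to every northwest block:

  R[1]: 0 0 0 0 0 1 1
  R[2]: 0 0 0 0 1 2 2
  R[3]: 1 1 1 1 2 3 3
  R[4]: 1 1 1 1 2 3 4
  R[5]: 1 2 2 2 3 4 5
  R[6]: 1 2 3 3 4 5 6
  R[7]: 1 2 3 4 5 6 7

second differences of R give the permutation w = (6, 5, 1, 7, 2, 3, 4).

|D(w)|=12, |Ess(w)|=3:

[(1, 5, 0), (2, 4, 0), (4, 4, 1)]


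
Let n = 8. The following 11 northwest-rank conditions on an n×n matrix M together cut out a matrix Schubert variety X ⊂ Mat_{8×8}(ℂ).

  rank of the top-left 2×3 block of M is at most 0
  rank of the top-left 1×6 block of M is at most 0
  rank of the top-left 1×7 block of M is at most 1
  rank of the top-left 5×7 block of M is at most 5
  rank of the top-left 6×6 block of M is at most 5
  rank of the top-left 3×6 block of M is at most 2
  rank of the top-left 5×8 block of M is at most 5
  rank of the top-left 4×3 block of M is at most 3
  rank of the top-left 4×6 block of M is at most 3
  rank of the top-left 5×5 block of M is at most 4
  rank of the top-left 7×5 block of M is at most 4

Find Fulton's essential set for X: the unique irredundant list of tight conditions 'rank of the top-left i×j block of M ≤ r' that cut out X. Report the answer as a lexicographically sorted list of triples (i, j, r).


Propagating the 11 rank bounds to every northwest block:

  0, 0, 0, 0, 0, 0, 1, 1
  0, 0, 0, 1, 1, 1, 2, 2
  1, 1, 1, 2, 2, 2, 3, 3
  1, 2, 2, 3, 3, 3, 4, 4
  1, 2, 3, 4, 4, 4, 5, 5
  1, 2, 3, 4, 4, 5, 6, 6
  1, 2, 3, 4, 4, 5, 6, 7
  1, 2, 3, 4, 5, 6, 7, 8

reading off 1-entries of Δ²R: w = (7, 4, 1, 2, 3, 6, 8, 5).

Fulton essential set (3 of the 11 Rothe cells):

[(1, 6, 0), (2, 3, 0), (7, 5, 4)]


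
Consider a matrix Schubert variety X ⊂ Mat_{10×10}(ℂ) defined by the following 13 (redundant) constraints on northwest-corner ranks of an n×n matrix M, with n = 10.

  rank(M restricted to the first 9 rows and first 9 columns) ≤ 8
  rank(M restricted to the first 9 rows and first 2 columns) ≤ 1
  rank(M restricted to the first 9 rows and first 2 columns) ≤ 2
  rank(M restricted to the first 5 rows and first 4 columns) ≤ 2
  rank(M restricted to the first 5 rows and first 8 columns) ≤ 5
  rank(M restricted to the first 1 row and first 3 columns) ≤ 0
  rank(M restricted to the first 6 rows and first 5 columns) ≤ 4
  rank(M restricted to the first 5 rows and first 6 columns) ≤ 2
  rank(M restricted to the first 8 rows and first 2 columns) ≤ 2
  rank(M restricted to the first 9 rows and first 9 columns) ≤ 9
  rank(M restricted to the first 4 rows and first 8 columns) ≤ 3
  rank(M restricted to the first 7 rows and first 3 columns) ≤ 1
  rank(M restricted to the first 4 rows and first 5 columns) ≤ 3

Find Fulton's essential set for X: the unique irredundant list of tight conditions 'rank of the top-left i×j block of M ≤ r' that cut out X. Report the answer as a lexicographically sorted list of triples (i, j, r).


Rank table r_w(10×10) implied by the 13 constraints:

  i=1: 0, 0, 0, 1, 1, 1, 1, 1, 1, 1
  i=2: 1, 1, 1, 2, 2, 2, 2, 2, 2, 2
  i=3: 1, 1, 1, 2, 2, 2, 3, 3, 3, 3
  i=4: 1, 1, 1, 2, 2, 2, 3, 3, 4, 4
  i=5: 1, 1, 1, 2, 2, 2, 3, 4, 5, 5
  i=6: 1, 1, 1, 2, 3, 3, 4, 5, 6, 6
  i=7: 1, 1, 1, 2, 3, 4, 5, 6, 7, 7
  i=8: 1, 1, 2, 3, 4, 5, 6, 7, 8, 8
  i=9: 1, 1, 2, 3, 4, 5, 6, 7, 8, 9
  i=10: 1, 2, 3, 4, 5, 6, 7, 8, 9, 10

the unique w with this rank table is (4, 1, 7, 9, 8, 5, 6, 3, 10, 2).

D(w) has 22 cells with 5 SE-corners; essential set:

[(1, 3, 0), (4, 8, 3), (5, 6, 2), (7, 3, 1), (9, 2, 1)]


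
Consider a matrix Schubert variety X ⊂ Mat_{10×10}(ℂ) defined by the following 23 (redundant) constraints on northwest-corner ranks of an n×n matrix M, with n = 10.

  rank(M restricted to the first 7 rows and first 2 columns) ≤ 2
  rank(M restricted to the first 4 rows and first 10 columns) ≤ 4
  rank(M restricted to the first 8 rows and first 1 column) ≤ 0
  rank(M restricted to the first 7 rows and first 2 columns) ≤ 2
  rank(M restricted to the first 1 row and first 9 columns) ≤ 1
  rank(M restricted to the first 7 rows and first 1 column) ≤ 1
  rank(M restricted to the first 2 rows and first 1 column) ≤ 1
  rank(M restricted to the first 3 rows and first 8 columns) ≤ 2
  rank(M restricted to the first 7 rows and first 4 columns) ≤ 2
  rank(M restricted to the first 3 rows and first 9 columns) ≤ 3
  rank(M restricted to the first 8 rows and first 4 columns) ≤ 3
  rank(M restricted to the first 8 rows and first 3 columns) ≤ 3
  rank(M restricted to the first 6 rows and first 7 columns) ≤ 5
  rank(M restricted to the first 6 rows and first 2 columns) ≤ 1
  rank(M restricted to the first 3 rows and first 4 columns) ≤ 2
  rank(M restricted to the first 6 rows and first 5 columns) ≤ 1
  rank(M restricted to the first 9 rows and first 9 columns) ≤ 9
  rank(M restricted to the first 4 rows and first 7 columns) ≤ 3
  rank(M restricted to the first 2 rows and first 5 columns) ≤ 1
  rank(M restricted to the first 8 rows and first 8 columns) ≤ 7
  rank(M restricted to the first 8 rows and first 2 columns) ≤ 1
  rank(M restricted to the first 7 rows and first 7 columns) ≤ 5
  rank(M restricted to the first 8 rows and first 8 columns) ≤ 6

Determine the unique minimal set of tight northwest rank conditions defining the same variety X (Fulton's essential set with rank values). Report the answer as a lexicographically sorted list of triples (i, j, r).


Reconstructing r_w from the 23 given conditions:

  i=1: 0 1 1 1 1 1 1 1 1 1
  i=2: 0 1 1 1 1 2 2 2 2 2
  i=3: 0 1 1 1 1 2 2 2 3 3
  i=4: 0 1 1 1 1 2 3 3 4 4
  i=5: 0 1 1 1 1 2 3 4 5 5
  i=6: 0 1 1 1 1 2 3 4 5 6
  i=7: 0 1 2 2 2 3 4 5 6 7
  i=8: 0 1 2 3 3 4 5 6 7 8
  i=9: 1 2 3 4 4 5 6 7 8 9
  i=10: 1 2 3 4 5 6 7 8 9 10

the unique w with this rank table is (2, 6, 9, 7, 8, 10, 3, 4, 1, 5).

3 SE-corners of the 25-cell Rothe diagram give Ess(w):

[(3, 8, 2), (6, 5, 1), (8, 1, 0)]


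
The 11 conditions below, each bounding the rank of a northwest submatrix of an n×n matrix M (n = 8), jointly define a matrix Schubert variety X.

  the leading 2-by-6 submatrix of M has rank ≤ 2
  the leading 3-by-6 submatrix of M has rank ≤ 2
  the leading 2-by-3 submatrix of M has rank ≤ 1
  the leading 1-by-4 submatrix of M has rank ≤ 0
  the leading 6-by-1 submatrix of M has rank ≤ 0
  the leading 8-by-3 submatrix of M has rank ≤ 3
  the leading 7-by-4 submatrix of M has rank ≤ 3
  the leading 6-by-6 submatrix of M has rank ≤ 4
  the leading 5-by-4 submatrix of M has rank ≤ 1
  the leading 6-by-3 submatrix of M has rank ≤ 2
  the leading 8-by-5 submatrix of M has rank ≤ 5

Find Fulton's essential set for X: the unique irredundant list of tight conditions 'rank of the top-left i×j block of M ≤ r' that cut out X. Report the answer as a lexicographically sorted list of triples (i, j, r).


Reconstructing r_w from the 11 given conditions:

  row 1: 0 | 0 | 0 | 0 | 1 | 1 | 1 | 1
  row 2: 0 | 1 | 1 | 1 | 2 | 2 | 2 | 2
  row 3: 0 | 1 | 1 | 1 | 2 | 2 | 3 | 3
  row 4: 0 | 1 | 1 | 1 | 2 | 3 | 4 | 4
  row 5: 0 | 1 | 1 | 1 | 2 | 3 | 4 | 5
  row 6: 0 | 1 | 2 | 2 | 3 | 4 | 5 | 6
  row 7: 1 | 2 | 3 | 3 | 4 | 5 | 6 | 7
  row 8: 1 | 2 | 3 | 4 | 5 | 6 | 7 | 8

the unique w with this rank table is (5, 2, 7, 6, 8, 3, 1, 4).

D(w) has 16 cells with 4 SE-corners; essential set:

[(1, 4, 0), (3, 6, 2), (5, 4, 1), (6, 1, 0)]


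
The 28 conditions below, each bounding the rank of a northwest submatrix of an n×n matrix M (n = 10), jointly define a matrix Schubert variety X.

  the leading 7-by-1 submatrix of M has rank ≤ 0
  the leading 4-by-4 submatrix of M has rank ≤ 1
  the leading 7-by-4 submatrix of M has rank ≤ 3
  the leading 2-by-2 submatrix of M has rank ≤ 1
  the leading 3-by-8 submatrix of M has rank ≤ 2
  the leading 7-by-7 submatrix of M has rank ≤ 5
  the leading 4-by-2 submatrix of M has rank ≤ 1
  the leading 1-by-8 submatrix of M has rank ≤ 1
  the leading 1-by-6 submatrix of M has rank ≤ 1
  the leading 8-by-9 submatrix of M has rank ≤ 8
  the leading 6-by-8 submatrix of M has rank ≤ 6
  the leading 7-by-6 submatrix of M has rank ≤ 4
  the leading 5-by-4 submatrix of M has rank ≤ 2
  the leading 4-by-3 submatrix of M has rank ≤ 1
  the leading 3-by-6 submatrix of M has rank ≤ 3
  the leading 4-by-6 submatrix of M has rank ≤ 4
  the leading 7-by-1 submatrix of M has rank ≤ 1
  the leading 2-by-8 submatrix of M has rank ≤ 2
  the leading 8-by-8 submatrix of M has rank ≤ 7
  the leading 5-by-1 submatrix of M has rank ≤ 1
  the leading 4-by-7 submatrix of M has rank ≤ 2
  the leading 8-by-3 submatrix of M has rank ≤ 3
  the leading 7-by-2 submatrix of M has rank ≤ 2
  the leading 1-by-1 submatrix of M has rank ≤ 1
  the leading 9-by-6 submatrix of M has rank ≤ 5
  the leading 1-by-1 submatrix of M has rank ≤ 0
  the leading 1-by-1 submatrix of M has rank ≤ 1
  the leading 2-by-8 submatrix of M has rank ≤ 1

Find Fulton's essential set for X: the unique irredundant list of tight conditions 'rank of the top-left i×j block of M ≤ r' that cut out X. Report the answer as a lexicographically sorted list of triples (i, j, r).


Reconstructing r_w from the 28 given conditions:

  R[1]: 0, 1, 1, 1, 1, 1, 1, 1, 1, 1
  R[2]: 0, 1, 1, 1, 1, 1, 1, 1, 2, 2
  R[3]: 0, 1, 1, 1, 2, 2, 2, 2, 3, 3
  R[4]: 0, 1, 1, 1, 2, 2, 2, 3, 4, 4
  R[5]: 0, 1, 2, 2, 3, 3, 3, 4, 5, 5
  R[6]: 0, 1, 2, 3, 4, 4, 4, 5, 6, 6
  R[7]: 0, 1, 2, 3, 4, 4, 5, 6, 7, 7
  R[8]: 1, 2, 3, 4, 5, 5, 6, 7, 8, 8
  R[9]: 1, 2, 3, 4, 5, 5, 6, 7, 8, 9
  R[10]: 1, 2, 3, 4, 5, 6, 7, 8, 9, 10

so w = (2, 9, 5, 8, 3, 4, 7, 1, 10, 6).

ℓ(w)=21; the 6 essential cells (i,j,r):

[(2, 8, 1), (4, 4, 1), (4, 7, 2), (7, 1, 0), (7, 6, 4), (9, 6, 5)]


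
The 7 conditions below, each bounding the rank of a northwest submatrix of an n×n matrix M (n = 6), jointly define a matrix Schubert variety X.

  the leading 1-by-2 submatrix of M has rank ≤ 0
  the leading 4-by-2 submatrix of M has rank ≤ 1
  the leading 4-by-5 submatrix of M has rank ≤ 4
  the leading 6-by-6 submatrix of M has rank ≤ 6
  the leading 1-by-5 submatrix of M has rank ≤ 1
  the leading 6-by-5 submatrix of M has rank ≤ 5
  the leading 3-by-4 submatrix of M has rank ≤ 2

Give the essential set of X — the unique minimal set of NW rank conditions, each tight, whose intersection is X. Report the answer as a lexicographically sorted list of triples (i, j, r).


Rank table r_w(6×6) implied by the 7 constraints:

  0 0 1 1 1 1
  1 1 2 2 2 2
  1 1 2 2 3 3
  1 1 2 3 4 4
  1 2 3 4 5 5
  1 2 3 4 5 6

the unique w with this rank table is (3, 1, 5, 4, 2, 6).

Rothe diagram D(w) (5 cells), 3 SE-corners (essential conditions):

[(1, 2, 0), (3, 4, 2), (4, 2, 1)]


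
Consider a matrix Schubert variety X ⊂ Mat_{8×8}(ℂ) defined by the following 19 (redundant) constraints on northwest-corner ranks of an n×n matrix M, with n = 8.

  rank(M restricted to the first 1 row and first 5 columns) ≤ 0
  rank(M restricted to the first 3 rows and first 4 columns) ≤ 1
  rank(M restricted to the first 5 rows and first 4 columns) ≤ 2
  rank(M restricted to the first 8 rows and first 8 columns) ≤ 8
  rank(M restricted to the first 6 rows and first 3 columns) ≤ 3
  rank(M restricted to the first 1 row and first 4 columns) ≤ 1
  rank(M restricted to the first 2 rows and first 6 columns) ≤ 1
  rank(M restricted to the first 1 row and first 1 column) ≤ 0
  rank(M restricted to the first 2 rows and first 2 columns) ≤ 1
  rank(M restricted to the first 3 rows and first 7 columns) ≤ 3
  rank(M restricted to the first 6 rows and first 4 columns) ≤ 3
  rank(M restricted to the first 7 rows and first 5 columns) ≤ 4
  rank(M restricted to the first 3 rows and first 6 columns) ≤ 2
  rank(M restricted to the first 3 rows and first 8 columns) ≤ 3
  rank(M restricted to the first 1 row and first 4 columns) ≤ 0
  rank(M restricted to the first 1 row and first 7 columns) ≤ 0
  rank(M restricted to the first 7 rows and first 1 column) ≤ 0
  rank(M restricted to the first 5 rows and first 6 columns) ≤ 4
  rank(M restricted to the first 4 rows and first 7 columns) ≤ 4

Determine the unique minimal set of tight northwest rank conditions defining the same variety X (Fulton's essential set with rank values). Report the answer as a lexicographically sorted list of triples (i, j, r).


Propagating the 19 rank bounds to every northwest block:

  R[1]: 0 0 0 0 0 0 0 1
  R[2]: 0 1 1 1 1 1 1 2
  R[3]: 0 1 1 1 2 2 2 3
  R[4]: 0 1 2 2 3 3 3 4
  R[5]: 0 1 2 2 3 4 4 5
  R[6]: 0 1 2 3 4 5 5 6
  R[7]: 0 1 2 3 4 5 6 7
  R[8]: 1 2 3 4 5 6 7 8

giving w = (8, 2, 5, 3, 6, 4, 7, 1) via Δ²R.

ℓ(w)=16; the 4 essential cells (i,j,r):

[(1, 7, 0), (3, 4, 1), (5, 4, 2), (7, 1, 0)]


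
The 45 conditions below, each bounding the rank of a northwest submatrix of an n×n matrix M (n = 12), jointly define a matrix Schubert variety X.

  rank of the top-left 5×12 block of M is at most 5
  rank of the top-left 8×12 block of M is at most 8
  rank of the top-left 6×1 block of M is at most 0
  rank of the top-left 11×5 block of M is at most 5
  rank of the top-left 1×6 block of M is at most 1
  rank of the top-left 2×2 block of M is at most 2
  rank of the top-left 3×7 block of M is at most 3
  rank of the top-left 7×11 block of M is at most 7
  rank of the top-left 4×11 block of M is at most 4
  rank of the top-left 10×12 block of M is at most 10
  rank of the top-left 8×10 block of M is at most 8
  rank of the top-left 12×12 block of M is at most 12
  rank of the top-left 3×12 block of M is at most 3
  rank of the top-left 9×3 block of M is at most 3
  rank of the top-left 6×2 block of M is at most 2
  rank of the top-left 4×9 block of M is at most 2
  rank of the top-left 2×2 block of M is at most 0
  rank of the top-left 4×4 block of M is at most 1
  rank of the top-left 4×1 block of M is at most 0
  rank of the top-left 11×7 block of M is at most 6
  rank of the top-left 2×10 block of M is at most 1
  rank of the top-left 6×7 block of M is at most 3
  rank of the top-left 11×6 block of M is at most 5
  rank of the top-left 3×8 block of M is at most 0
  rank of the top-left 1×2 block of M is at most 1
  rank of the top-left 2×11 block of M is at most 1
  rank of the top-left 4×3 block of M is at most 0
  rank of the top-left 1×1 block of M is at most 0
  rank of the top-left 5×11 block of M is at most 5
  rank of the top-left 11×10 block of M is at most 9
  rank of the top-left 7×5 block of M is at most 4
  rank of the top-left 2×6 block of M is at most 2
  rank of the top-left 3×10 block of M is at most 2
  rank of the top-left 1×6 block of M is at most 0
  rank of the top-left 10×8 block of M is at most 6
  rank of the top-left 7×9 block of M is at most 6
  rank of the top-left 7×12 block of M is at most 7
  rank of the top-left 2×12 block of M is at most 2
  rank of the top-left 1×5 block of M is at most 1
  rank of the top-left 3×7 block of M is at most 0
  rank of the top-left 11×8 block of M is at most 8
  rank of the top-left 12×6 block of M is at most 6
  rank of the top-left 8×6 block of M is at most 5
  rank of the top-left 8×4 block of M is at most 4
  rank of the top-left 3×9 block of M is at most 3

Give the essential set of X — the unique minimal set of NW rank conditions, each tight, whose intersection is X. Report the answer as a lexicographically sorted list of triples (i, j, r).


Reconstructing r_w from the 45 given conditions:

  i=1: 0 0 0 0 0 0 0 0 1 1 1 1
  i=2: 0 0 0 0 0 0 0 0 1 1 1 2
  i=3: 0 0 0 0 0 0 0 0 1 2 2 3
  i=4: 0 0 0 1 1 1 1 1 2 3 3 4
  i=5: 0 1 1 2 2 2 2 2 3 4 4 5
  i=6: 0 1 2 3 3 3 3 3 4 5 5 6
  i=7: 1 2 3 4 4 4 4 4 5 6 6 7
  i=8: 1 2 3 4 5 5 5 5 6 7 7 8
  i=9: 1 2 3 4 5 5 6 6 7 8 8 9
  i=10: 1 2 3 4 5 5 6 6 7 8 9 10
  i=11: 1 2 3 4 5 5 6 7 8 9 10 11
  i=12: 1 2 3 4 5 6 7 8 9 10 11 12

reading off 1-entries of Δ²R: w = (9, 12, 10, 4, 2, 3, 1, 5, 7, 11, 8, 6).

D(w) has 35 cells with 6 SE-corners; essential set:

[(2, 11, 1), (3, 8, 0), (4, 3, 0), (6, 1, 0), (10, 8, 6), (11, 6, 5)]


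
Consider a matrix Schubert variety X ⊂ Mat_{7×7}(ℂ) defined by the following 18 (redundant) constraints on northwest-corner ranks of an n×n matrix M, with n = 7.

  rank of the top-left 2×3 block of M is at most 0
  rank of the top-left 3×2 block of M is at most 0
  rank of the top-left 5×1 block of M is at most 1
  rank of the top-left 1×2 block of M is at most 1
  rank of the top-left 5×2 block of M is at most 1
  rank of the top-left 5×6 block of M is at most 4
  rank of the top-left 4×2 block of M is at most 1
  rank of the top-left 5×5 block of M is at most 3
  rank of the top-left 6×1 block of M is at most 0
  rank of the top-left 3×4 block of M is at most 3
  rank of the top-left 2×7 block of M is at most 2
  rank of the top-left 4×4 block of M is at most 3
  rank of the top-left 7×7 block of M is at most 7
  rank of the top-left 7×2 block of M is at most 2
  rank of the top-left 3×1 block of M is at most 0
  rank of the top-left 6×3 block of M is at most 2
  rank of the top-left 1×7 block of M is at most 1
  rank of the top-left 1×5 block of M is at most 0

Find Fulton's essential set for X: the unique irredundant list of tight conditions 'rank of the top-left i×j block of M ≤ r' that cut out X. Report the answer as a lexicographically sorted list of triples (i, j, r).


Propagating the 18 rank bounds to every northwest block:

  0 0 0 0 0 1 1
  0 0 0 1 1 2 2
  0 0 1 2 2 3 3
  0 1 2 3 3 4 4
  0 1 2 3 3 4 5
  0 1 2 3 4 5 6
  1 2 3 4 5 6 7

second differences of R give the permutation w = (6, 4, 3, 2, 7, 5, 1).

ℓ(w)=14; the 5 essential cells (i,j,r):

[(1, 5, 0), (2, 3, 0), (3, 2, 0), (5, 5, 3), (6, 1, 0)]


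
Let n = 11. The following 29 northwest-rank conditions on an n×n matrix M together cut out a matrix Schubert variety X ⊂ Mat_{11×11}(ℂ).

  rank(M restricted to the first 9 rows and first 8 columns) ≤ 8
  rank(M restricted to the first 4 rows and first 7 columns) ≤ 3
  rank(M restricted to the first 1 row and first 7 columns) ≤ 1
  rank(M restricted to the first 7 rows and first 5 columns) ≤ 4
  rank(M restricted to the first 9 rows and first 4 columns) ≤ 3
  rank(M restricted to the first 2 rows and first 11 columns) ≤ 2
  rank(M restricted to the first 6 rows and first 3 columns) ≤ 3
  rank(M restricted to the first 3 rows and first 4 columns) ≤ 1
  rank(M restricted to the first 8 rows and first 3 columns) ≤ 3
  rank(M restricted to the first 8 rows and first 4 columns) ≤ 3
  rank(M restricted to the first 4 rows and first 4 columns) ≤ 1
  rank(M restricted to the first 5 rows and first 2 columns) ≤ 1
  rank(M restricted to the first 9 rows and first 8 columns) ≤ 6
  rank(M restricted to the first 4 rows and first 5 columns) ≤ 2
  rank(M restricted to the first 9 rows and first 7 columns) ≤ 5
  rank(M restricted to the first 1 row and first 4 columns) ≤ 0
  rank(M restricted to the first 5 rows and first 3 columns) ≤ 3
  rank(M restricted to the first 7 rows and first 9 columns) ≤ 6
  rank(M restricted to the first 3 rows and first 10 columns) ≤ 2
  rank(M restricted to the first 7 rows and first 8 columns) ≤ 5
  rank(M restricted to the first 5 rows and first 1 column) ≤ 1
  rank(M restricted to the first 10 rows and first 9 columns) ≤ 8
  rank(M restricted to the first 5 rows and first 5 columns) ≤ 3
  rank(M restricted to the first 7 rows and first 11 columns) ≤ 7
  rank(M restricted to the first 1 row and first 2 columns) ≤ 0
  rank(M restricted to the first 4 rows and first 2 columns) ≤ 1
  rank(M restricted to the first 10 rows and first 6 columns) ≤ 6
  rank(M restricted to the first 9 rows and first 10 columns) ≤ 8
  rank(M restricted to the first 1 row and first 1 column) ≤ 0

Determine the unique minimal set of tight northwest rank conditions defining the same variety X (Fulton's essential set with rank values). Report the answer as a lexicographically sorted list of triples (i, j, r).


Reconstructing r_w from the 29 given conditions:

  row 1: 0 0 0 0 1 1 1 1 1 1 1
  row 2: 1 1 1 1 2 2 2 2 2 2 2
  row 3: 1 1 1 1 2 2 2 2 2 2 3
  row 4: 1 1 1 1 2 3 3 3 3 3 4
  row 5: 1 1 2 2 3 4 4 4 4 4 5
  row 6: 1 2 3 3 4 5 5 5 5 5 6
  row 7: 1 2 3 3 4 5 5 5 6 6 7
  row 8: 1 2 3 3 4 5 5 6 7 7 8
  row 9: 1 2 3 3 4 5 5 6 7 8 9
  row 10: 1 2 3 4 5 6 6 7 8 9 10
  row 11: 1 2 3 4 5 6 7 8 9 10 11

reading off 1-entries of Δ²R: w = (5, 1, 11, 6, 3, 2, 9, 8, 10, 4, 7).

ℓ(w)=23; the 7 essential cells (i,j,r):

[(1, 4, 0), (3, 10, 2), (4, 4, 1), (5, 2, 1), (7, 8, 5), (9, 4, 3), (9, 7, 5)]


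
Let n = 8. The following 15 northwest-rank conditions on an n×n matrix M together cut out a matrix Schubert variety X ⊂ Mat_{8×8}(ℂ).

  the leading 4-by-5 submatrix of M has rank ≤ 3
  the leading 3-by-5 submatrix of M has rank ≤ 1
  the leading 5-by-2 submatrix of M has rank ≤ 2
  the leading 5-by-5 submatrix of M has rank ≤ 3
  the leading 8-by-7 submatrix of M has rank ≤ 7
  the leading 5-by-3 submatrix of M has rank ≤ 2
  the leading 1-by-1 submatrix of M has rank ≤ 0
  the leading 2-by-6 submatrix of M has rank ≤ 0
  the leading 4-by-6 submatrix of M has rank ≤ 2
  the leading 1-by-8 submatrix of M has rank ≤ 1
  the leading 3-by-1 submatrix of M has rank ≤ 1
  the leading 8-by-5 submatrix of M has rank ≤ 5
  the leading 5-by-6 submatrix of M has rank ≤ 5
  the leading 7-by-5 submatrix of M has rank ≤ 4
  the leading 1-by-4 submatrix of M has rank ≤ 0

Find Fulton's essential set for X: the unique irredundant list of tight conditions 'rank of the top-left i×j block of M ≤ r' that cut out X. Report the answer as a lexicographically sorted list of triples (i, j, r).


Computing R[i][j] = min implied NW-rank bound (n=8, 15 conditions):

  R[1]: 0  0  0  0  0  0  1  1
  R[2]: 0  0  0  0  0  0  1  2
  R[3]: 1  1  1  1  1  1  2  3
  R[4]: 1  2  2  2  2  2  3  4
  R[5]: 1  2  2  3  3  3  4  5
  R[6]: 1  2  3  4  4  4  5  6
  R[7]: 1  2  3  4  4  5  6  7
  R[8]: 1  2  3  4  5  6  7  8

the unique w with this rank table is (7, 8, 1, 2, 4, 3, 6, 5).

|D(w)|=14, |Ess(w)|=3:

[(2, 6, 0), (5, 3, 2), (7, 5, 4)]


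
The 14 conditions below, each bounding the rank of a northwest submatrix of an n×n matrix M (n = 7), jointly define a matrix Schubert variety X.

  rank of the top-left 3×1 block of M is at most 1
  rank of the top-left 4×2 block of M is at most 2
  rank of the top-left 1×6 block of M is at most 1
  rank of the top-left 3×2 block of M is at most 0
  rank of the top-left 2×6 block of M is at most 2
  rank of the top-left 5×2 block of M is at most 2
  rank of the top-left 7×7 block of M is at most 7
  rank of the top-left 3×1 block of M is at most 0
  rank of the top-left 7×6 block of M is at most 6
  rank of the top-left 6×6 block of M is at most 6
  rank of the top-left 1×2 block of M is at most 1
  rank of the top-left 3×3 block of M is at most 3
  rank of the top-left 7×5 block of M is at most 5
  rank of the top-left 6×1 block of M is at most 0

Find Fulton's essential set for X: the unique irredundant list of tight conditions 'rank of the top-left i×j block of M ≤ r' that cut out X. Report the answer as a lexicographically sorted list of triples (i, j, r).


Propagating the 14 rank bounds to every northwest block:

  R[1]: 0 | 0 | 1 | 1 | 1 | 1 | 1
  R[2]: 0 | 0 | 1 | 2 | 2 | 2 | 2
  R[3]: 0 | 0 | 1 | 2 | 3 | 3 | 3
  R[4]: 0 | 1 | 2 | 3 | 4 | 4 | 4
  R[5]: 0 | 1 | 2 | 3 | 4 | 5 | 5
  R[6]: 0 | 1 | 2 | 3 | 4 | 5 | 6
  R[7]: 1 | 2 | 3 | 4 | 5 | 6 | 7

reading off 1-entries of Δ²R: w = (3, 4, 5, 2, 6, 7, 1).

|D(w)|=9, |Ess(w)|=2:

[(3, 2, 0), (6, 1, 0)]


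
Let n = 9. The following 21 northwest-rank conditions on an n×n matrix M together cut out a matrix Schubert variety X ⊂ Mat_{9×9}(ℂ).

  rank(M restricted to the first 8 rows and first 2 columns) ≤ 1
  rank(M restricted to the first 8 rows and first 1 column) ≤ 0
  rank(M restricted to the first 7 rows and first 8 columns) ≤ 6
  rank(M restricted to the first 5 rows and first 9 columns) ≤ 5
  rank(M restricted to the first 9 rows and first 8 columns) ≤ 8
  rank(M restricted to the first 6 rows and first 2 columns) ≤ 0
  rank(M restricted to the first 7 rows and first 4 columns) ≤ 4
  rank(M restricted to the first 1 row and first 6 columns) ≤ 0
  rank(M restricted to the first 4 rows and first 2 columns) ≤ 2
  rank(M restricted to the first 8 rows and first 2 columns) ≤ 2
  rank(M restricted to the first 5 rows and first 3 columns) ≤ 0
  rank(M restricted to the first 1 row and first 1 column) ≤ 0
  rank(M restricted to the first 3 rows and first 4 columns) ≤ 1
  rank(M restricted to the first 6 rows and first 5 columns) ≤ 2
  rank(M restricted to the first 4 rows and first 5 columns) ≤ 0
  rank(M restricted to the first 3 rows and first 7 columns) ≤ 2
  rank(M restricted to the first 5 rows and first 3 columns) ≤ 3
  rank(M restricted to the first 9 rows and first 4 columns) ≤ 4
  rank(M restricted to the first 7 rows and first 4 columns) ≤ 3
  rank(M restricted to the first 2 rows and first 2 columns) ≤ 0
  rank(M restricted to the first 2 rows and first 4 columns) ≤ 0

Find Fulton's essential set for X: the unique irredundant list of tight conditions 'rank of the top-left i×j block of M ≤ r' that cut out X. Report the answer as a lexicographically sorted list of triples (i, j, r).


Recovering R(i,j) via the rank-extension bound from the 21 conditions:

  R[1]: 0, 0, 0, 0, 0, 0, 1, 1, 1
  R[2]: 0, 0, 0, 0, 0, 1, 2, 2, 2
  R[3]: 0, 0, 0, 0, 0, 1, 2, 3, 3
  R[4]: 0, 0, 0, 0, 0, 1, 2, 3, 4
  R[5]: 0, 0, 0, 1, 1, 2, 3, 4, 5
  R[6]: 0, 0, 1, 2, 2, 3, 4, 5, 6
  R[7]: 0, 1, 2, 3, 3, 4, 5, 6, 7
  R[8]: 0, 1, 2, 3, 4, 5, 6, 7, 8
  R[9]: 1, 2, 3, 4, 5, 6, 7, 8, 9

the unique w with this rank table is (7, 6, 8, 9, 4, 3, 2, 5, 1).

Rothe diagram D(w) (28 cells), 5 SE-corners (essential conditions):

[(1, 6, 0), (4, 5, 0), (5, 3, 0), (6, 2, 0), (8, 1, 0)]


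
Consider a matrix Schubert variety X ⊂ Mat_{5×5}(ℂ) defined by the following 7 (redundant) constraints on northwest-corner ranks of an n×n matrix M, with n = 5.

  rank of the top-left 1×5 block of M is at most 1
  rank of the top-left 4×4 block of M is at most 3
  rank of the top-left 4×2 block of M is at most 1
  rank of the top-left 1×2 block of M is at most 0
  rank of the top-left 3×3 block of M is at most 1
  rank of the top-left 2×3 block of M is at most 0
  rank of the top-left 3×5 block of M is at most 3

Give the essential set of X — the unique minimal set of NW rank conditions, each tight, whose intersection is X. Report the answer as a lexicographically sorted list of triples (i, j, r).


Rank table r_w(5×5) implied by the 7 constraints:

  i=1: 0, 0, 0, 1, 1
  i=2: 0, 0, 0, 1, 2
  i=3: 1, 1, 1, 2, 3
  i=4: 1, 1, 2, 3, 4
  i=5: 1, 2, 3, 4, 5

second differences of R give the permutation w = (4, 5, 1, 3, 2).

D(w) has 7 cells with 2 SE-corners; essential set:

[(2, 3, 0), (4, 2, 1)]


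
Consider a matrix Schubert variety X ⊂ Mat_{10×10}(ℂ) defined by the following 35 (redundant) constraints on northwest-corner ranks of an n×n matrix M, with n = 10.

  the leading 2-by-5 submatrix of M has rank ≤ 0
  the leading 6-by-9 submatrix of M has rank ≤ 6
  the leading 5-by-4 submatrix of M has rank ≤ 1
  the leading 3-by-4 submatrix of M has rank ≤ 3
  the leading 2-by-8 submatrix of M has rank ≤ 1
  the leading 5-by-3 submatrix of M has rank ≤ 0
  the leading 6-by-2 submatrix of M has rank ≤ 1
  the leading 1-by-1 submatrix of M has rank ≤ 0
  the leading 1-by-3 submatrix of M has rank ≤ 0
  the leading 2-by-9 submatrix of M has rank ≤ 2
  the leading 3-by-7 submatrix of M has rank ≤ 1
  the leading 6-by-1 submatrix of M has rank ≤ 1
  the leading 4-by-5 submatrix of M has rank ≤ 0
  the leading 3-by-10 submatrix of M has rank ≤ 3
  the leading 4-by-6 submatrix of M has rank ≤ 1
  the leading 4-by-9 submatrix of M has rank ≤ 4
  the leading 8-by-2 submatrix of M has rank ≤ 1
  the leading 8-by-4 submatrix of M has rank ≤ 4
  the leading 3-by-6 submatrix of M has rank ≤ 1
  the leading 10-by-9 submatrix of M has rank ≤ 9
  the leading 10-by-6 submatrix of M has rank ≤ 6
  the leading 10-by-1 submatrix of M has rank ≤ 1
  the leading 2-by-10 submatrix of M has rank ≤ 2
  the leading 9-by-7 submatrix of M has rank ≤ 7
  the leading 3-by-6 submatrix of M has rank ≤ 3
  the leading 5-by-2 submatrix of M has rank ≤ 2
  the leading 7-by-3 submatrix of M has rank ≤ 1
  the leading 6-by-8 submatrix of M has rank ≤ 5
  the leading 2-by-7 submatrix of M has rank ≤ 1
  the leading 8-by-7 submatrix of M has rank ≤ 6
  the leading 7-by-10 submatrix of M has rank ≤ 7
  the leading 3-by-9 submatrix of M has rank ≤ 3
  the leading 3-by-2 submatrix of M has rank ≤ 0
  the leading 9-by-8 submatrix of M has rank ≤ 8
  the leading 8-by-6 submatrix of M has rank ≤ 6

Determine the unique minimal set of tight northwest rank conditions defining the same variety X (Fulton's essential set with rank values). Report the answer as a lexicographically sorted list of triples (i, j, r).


The tightest implied rank at each (i,j), from the 35 conditions:

  row 1: 0 0 0 0 0 1 1 1 1 1
  row 2: 0 0 0 0 0 1 1 1 2 2
  row 3: 0 0 0 0 0 1 1 2 3 3
  row 4: 0 0 0 0 0 1 2 3 4 4
  row 5: 0 0 0 1 1 2 3 4 5 5
  row 6: 1 1 1 2 2 3 4 5 6 6
  row 7: 1 1 1 2 3 4 5 6 7 7
  row 8: 1 1 2 3 4 5 6 7 8 8
  row 9: 1 2 3 4 5 6 7 8 9 9
  row 10: 1 2 3 4 5 6 7 8 9 10

hence w(1..10) = (6, 9, 8, 7, 4, 1, 5, 3, 2, 10).

Rothe diagram D(w) (29 cells), 6 SE-corners (essential conditions):

[(2, 8, 1), (3, 7, 1), (4, 5, 0), (5, 3, 0), (7, 3, 1), (8, 2, 1)]


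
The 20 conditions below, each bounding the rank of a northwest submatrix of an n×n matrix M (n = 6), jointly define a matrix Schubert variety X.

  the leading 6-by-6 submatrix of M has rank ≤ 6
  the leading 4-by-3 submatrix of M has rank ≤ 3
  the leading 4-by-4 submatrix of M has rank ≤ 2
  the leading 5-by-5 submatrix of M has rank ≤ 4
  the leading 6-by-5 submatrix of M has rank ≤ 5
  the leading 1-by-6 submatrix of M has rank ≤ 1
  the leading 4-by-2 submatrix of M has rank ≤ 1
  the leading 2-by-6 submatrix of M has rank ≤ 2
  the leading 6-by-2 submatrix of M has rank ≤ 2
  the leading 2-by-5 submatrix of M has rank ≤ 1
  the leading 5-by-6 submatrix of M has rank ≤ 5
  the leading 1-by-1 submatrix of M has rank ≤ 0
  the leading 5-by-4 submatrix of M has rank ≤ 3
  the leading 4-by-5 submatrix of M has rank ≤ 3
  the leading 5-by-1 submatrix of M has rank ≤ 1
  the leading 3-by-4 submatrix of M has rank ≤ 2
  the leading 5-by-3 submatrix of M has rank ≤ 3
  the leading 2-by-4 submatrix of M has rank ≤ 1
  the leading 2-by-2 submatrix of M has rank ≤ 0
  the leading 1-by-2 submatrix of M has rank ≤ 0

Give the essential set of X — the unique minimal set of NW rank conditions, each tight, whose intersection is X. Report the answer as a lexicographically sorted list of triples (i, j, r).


Recovering R(i,j) via the rank-extension bound from the 20 conditions:

  row 1: 0, 0, 1, 1, 1, 1
  row 2: 0, 0, 1, 1, 1, 2
  row 3: 1, 1, 2, 2, 2, 3
  row 4: 1, 1, 2, 2, 3, 4
  row 5: 1, 2, 3, 3, 4, 5
  row 6: 1, 2, 3, 4, 5, 6

hence w(1..6) = (3, 6, 1, 5, 2, 4).

Fulton essential set (4 of the 8 Rothe cells):

[(2, 2, 0), (2, 5, 1), (4, 2, 1), (4, 4, 2)]


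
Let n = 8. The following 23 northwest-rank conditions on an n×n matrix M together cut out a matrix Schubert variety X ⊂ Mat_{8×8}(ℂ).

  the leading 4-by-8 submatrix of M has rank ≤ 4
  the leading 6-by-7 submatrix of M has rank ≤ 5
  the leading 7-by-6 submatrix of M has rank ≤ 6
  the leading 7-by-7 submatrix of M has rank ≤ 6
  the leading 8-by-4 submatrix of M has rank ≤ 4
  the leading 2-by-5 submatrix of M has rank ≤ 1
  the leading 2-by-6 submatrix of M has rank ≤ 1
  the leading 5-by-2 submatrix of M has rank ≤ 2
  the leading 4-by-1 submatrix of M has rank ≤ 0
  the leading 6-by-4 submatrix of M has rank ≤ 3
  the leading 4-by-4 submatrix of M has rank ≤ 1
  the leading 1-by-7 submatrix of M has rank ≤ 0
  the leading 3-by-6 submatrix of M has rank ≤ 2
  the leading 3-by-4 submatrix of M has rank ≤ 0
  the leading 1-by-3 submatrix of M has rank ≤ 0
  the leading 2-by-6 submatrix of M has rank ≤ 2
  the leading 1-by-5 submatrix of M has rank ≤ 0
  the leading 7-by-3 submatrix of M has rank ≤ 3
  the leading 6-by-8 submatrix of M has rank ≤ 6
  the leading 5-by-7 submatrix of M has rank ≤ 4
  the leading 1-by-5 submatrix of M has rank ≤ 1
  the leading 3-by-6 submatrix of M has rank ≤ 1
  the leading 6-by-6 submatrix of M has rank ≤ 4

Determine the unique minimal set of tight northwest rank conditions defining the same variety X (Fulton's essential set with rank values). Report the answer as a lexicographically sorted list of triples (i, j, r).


Reconstructing r_w from the 23 given conditions:

  0  0  0  0  0  0  0  1
  0  0  0  0  1  1  1  2
  0  0  0  0  1  1  2  3
  0  1  1  1  2  2  3  4
  1  2  2  2  3  3  4  5
  1  2  3  3  4  4  5  6
  1  2  3  4  5  5  6  7
  1  2  3  4  5  6  7  8

so w = (8, 5, 7, 2, 1, 3, 4, 6).

D(w) has 17 cells with 4 SE-corners; essential set:

[(1, 7, 0), (3, 4, 0), (3, 6, 1), (4, 1, 0)]
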